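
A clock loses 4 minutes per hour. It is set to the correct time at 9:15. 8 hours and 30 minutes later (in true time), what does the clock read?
For every 60 true minutes, the faulty clock advances 60 - 4 = 56 minutes.
True elapsed: 8 hours and 30 minutes = 510 minutes.
Faulty clock advances: 510 x 56/60 = 476 minutes (drift: 34 minutes behind).
Shown time: 9:15 + 476 minutes = 5:11.

Final answer: 5:11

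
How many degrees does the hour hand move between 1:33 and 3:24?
The hour hand moves 0.5 degrees per minute.
Time elapsed: 3:24 - 1:33 = 111 minutes
Angular displacement: 111 x 0.5 = 55.5 degrees

Final answer: 55.5 degrees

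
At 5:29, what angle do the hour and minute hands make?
Hour hand position: 5 x 30 + 29 x 0.5 = 164.5 degrees
Minute hand position: 29 x 6 = 174 degrees
Difference: |164.5 - 174| = 9.5 degrees
The angle between the hands is 9.5 degrees

Final answer: 9.5 degrees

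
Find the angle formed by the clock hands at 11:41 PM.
Hour hand position: 11 x 30 + 41 x 0.5 = 350.5 degrees
Minute hand position: 41 x 6 = 246 degrees
Difference: |350.5 - 246| = 104.5 degrees
The angle between the hands is 104.5 degrees

Final answer: 104.5 degrees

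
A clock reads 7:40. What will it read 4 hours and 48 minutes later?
Starting time: 7:40
Adding 48 minutes to 40 minutes: 40 + 48 = 88 minutes = 1 hour and 28 minutes
Adding 4 hours: 7 + 4 + 1 (carry) = 12
Final time: 12:28

Final answer: 12:28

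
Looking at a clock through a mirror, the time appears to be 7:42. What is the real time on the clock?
Reflection across the vertical (12-6) axis maps a hand at angle A degrees to (360 - A) degrees, which sends a reading of T minutes past 12:00 to (720 - T) minutes past 12:00.
Mirror reads 7:42 = 462 minutes past 12:00.
Actual time: (720 - 462) mod 720 = 258 minutes = 4:18.

Final answer: 4:18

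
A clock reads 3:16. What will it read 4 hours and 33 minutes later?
Starting time: 3:16
Adding 33 minutes to 16 minutes: 16 + 33 = 49 minutes
Adding 4 hours: 3 + 4 = 7
Final time: 7:49

Final answer: 7:49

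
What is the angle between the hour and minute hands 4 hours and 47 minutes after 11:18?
First find the time 4 hours and 47 minutes after 11:18.
Total minutes: 11 x 60 + 18 + 4 x 60 + 47 = 965.
965 mod 720 = 245 minutes = 4:05.
Now compute the angle at 4:05:
Hour hand: 4 x 30 + 5 x 0.5 = 122.5 degrees
Minute hand: 5 x 6 = 30 degrees
Difference: |122.5 - 30| = 92.5 degrees
The angle is 92.5 degrees

Final answer: 92.5 degrees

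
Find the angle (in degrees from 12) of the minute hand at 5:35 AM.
The minute hand moves 6 degrees per minute.
At 5:35: 35 x 6 = 210 degrees

Final answer: 210 degrees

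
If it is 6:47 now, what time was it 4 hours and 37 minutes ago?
Starting time: 6:47 = 407 total minutes past 12:00
Subtracting: 4 hours and 37 minutes = 277 minutes
407 - 277 = 130 minutes
= 2 hours and 10 minutes past 12:00 = 2:10

Final answer: 2:10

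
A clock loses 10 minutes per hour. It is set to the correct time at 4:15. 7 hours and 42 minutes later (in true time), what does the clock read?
For every 60 true minutes, the faulty clock advances 60 - 10 = 50 minutes.
True elapsed: 7 hours and 42 minutes = 462 minutes.
Faulty clock advances: 462 x 50/60 = 385 minutes (drift: 77 minutes behind).
Shown time: 4:15 + 385 minutes = 10:40.

Final answer: 10:40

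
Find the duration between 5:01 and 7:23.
From 5:01 to 7:23:
(7 x 60 + 23) - (5 x 60 + 1) = 443 - 301 = 142 minutes
= 2 hours and 22 minutes

Final answer: 2 hours and 22 minutes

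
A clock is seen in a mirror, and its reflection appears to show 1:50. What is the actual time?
Reflection across the vertical (12-6) axis maps a hand at angle A degrees to (360 - A) degrees, which sends a reading of T minutes past 12:00 to (720 - T) minutes past 12:00.
Mirror reads 1:50 = 110 minutes past 12:00.
Actual time: (720 - 110) mod 720 = 610 minutes = 10:10.

Final answer: 10:10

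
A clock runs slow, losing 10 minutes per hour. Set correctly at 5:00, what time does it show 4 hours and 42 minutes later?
For every 60 true minutes, the faulty clock advances 60 - 10 = 50 minutes.
True elapsed: 4 hours and 42 minutes = 282 minutes.
Faulty clock advances: 282 x 50/60 = 235 minutes (drift: 47 minutes behind).
Shown time: 5:00 + 235 minutes = 8:55.

Final answer: 8:55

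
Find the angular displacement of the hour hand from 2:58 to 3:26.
The hour hand moves 0.5 degrees per minute.
Time elapsed: 3:26 - 2:58 = 28 minutes
Angular displacement: 28 x 0.5 = 14 degrees

Final answer: 14 degrees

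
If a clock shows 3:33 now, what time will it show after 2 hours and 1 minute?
Starting time: 3:33
Adding 1 minute to 33 minutes: 33 + 1 = 34 minutes
Adding 2 hours: 3 + 2 = 5
Final time: 5:34

Final answer: 5:34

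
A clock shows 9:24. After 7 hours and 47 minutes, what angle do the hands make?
First find the time 7 hours and 47 minutes after 9:24.
Total minutes: 9 x 60 + 24 + 7 x 60 + 47 = 1031.
1031 mod 720 = 311 minutes = 5:11.
Now compute the angle at 5:11:
Hour hand: 5 x 30 + 11 x 0.5 = 155.5 degrees
Minute hand: 11 x 6 = 66 degrees
Difference: |155.5 - 66| = 89.5 degrees
The angle is 89.5 degrees

Final answer: 89.5 degrees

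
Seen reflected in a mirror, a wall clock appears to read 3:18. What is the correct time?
Reflection across the vertical (12-6) axis maps a hand at angle A degrees to (360 - A) degrees, which sends a reading of T minutes past 12:00 to (720 - T) minutes past 12:00.
Mirror reads 3:18 = 198 minutes past 12:00.
Actual time: (720 - 198) mod 720 = 522 minutes = 8:42.

Final answer: 8:42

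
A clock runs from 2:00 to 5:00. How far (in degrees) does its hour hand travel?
The hour hand moves 0.5 degrees per minute.
Time elapsed: 5:00 - 2:00 = 180 minutes
Angular displacement: 180 x 0.5 = 90 degrees

Final answer: 90 degrees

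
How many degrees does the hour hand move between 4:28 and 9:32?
The hour hand moves 0.5 degrees per minute.
Time elapsed: 9:32 - 4:28 = 304 minutes
Angular displacement: 304 x 0.5 = 152 degrees

Final answer: 152 degrees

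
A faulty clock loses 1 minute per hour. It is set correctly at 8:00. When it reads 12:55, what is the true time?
For every 60 true minutes, the faulty clock advances 59 minutes, so 1 faulty-clock minute corresponds to 60/59 true minutes.
From 8:00 to 12:55 on the faulty dial is 295 minutes.
True elapsed: 295 x 60/59 = 300 minutes = 5 hours.
True time: 8:00 + 5 hours = 1:00.

Final answer: 1:00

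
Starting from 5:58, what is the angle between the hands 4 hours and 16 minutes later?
First find the time 4 hours and 16 minutes after 5:58.
Total minutes: 5 x 60 + 58 + 4 x 60 + 16 = 614.
614 mod 720 = 614 minutes = 10:14.
Now compute the angle at 10:14:
Hour hand: 10 x 30 + 14 x 0.5 = 307 degrees
Minute hand: 14 x 6 = 84 degrees
Difference: |307 - 84| = 223 degrees
Smaller angle: 360 - 223 = 137 degrees

Final answer: 137 degrees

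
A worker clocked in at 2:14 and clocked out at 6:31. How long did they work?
From 2:14 to 6:31:
(6 x 60 + 31) - (2 x 60 + 14) = 391 - 134 = 257 minutes
= 4 hours and 17 minutes

Final answer: 4 hours and 17 minutes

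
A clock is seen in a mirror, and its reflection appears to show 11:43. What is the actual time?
Reflection across the vertical (12-6) axis maps a hand at angle A degrees to (360 - A) degrees, which sends a reading of T minutes past 12:00 to (720 - T) minutes past 12:00.
Mirror reads 11:43 = 703 minutes past 12:00.
Actual time: (720 - 703) mod 720 = 17 minutes = 12:17.

Final answer: 12:17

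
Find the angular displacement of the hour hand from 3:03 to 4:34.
The hour hand moves 0.5 degrees per minute.
Time elapsed: 4:34 - 3:03 = 91 minutes
Angular displacement: 91 x 0.5 = 45.5 degrees

Final answer: 45.5 degrees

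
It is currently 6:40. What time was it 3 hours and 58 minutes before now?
Starting time: 6:40 = 400 total minutes past 12:00
Subtracting: 3 hours and 58 minutes = 238 minutes
400 - 238 = 162 minutes
= 2 hours and 42 minutes past 12:00 = 2:42

Final answer: 2:42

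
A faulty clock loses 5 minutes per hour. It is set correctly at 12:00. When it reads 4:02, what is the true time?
For every 60 true minutes, the faulty clock advances 55 minutes, so 1 faulty-clock minute corresponds to 60/55 true minutes.
From 12:00 to 4:02 on the faulty dial is 242 minutes.
True elapsed: 242 x 60/55 = 264 minutes = 4 hours and 24 minutes.
True time: 12:00 + 4 hours and 24 minutes = 4:24.

Final answer: 4:24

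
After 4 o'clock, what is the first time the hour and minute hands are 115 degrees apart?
At t minutes past 4:00, the hour hand is at 30 x 4 + 0.5t degrees and the minute hand is at 6t degrees.
The smaller angle between them is 115 degrees when |30H - 5.5t| = 115 or |30H - 5.5t| = 245.
With H = 4, solve 30 x 4 - 5.5t = +/- target for each target:
  t = (30 x 4 - 115) / 5.5 = 0.91
  t = (30 x 4 + 115) / 5.5 = 42.73
  t = (30 x 4 - 245) / 5.5 = -22.73 (outside (0, 60))
  t = (30 x 4 + 245) / 5.5 = 66.36 (outside (0, 60))
Valid solutions in (0, 60): {0.91, 42.73} minutes.
The first occurrence is t = 0.91 minutes.
The hands form a 115-degree angle at 0.91 minutes past 4:00.

Final answer: 0.91 minutes past 4:00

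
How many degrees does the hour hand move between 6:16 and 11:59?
The hour hand moves 0.5 degrees per minute.
Time elapsed: 11:59 - 6:16 = 343 minutes
Angular displacement: 343 x 0.5 = 171.5 degrees

Final answer: 171.5 degrees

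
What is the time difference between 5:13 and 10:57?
From 5:13 to 10:57:
(10 x 60 + 57) - (5 x 60 + 13) = 657 - 313 = 344 minutes
= 5 hours and 44 minutes

Final answer: 5 hours and 44 minutes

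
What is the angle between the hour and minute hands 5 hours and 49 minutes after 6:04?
First find the time 5 hours and 49 minutes after 6:04.
Total minutes: 6 x 60 + 4 + 5 x 60 + 49 = 713.
713 mod 720 = 713 minutes = 11:53.
Now compute the angle at 11:53:
Hour hand: 11 x 30 + 53 x 0.5 = 356.5 degrees
Minute hand: 53 x 6 = 318 degrees
Difference: |356.5 - 318| = 38.5 degrees
The angle is 38.5 degrees

Final answer: 38.5 degrees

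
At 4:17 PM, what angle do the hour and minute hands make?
Hour hand position: 4 x 30 + 17 x 0.5 = 128.5 degrees
Minute hand position: 17 x 6 = 102 degrees
Difference: |128.5 - 102| = 26.5 degrees
The angle between the hands is 26.5 degrees

Final answer: 26.5 degrees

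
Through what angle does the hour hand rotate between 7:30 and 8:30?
The hour hand moves 0.5 degrees per minute.
Time elapsed: 8:30 - 7:30 = 60 minutes
Angular displacement: 60 x 0.5 = 30 degrees

Final answer: 30 degrees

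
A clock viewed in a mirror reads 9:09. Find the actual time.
Reflection across the vertical (12-6) axis maps a hand at angle A degrees to (360 - A) degrees, which sends a reading of T minutes past 12:00 to (720 - T) minutes past 12:00.
Mirror reads 9:09 = 549 minutes past 12:00.
Actual time: (720 - 549) mod 720 = 171 minutes = 2:51.

Final answer: 2:51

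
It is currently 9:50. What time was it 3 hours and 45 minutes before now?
Starting time: 9:50 = 590 total minutes past 12:00
Subtracting: 3 hours and 45 minutes = 225 minutes
590 - 225 = 365 minutes
= 6 hours and 5 minutes past 12:00 = 6:05

Final answer: 6:05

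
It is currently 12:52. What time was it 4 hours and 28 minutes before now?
Starting time: 12:52 = 52 total minutes past 12:00
Subtracting: 4 hours and 28 minutes = 268 minutes
52 - 268 = -216 (negative, add 12 hours = 720) = 504 minutes
= 8 hours and 24 minutes past 12:00 = 8:24

Final answer: 8:24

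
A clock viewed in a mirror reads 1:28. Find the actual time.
Reflection across the vertical (12-6) axis maps a hand at angle A degrees to (360 - A) degrees, which sends a reading of T minutes past 12:00 to (720 - T) minutes past 12:00.
Mirror reads 1:28 = 88 minutes past 12:00.
Actual time: (720 - 88) mod 720 = 632 minutes = 10:32.

Final answer: 10:32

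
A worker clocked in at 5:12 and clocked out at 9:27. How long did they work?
From 5:12 to 9:27:
(9 x 60 + 27) - (5 x 60 + 12) = 567 - 312 = 255 minutes
= 4 hours and 15 minutes

Final answer: 4 hours and 15 minutes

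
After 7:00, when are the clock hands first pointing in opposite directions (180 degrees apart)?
For hands to be 180 degrees apart: |30H - 5.5t| = 180
With H = 7: t = (30 x 7 + 180)/5.5 = 70.91 or t = (30 x 7 - 180)/5.5 = 5.45
First valid solution (0 < t < 60): t = 5.45 minutes
The hands are opposite at 5.45 minutes past 7:00.

Final answer: 5.45 minutes past 7:00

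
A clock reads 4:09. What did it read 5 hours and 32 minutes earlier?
Starting time: 4:09 = 249 total minutes past 12:00
Subtracting: 5 hours and 32 minutes = 332 minutes
249 - 332 = -83 (negative, add 12 hours = 720) = 637 minutes
= 10 hours and 37 minutes past 12:00 = 10:37

Final answer: 10:37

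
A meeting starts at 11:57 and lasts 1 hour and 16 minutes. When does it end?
Starting time: 11:57
Adding 16 minutes to 57 minutes: 57 + 16 = 73 minutes = 1 hour and 13 minutes
Adding 1 hour: 11 + 1 + 1 (carry) = 13 - 12 = 1
Final time: 1:13

Final answer: 1:13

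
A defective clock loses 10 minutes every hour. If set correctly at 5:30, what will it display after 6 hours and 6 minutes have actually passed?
For every 60 true minutes, the faulty clock advances 60 - 10 = 50 minutes.
True elapsed: 6 hours and 6 minutes = 366 minutes.
Faulty clock advances: 366 x 50/60 = 305 minutes (drift: 61 minutes behind).
Shown time: 5:30 + 305 minutes = 10:35.

Final answer: 10:35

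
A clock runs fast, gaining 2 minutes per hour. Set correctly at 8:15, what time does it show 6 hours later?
For every 60 true minutes, the faulty clock advances 60 + 2 = 62 minutes.
True elapsed: 6 hours = 360 minutes.
Faulty clock advances: 360 x 62/60 = 372 minutes (drift: 12 minutes ahead).
Shown time: 8:15 + 372 minutes = 2:27.

Final answer: 2:27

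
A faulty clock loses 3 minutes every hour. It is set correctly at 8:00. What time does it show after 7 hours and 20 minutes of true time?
For every 60 true minutes, the faulty clock advances 60 - 3 = 57 minutes.
True elapsed: 7 hours and 20 minutes = 440 minutes.
Faulty clock advances: 440 x 57/60 = 418 minutes (drift: 22 minutes behind).
Shown time: 8:00 + 418 minutes = 2:58.

Final answer: 2:58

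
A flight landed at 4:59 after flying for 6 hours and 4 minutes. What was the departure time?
Starting time: 4:59 = 299 total minutes past 12:00
Subtracting: 6 hours and 4 minutes = 364 minutes
299 - 364 = -65 (negative, add 12 hours = 720) = 655 minutes
= 10 hours and 55 minutes past 12:00 = 10:55

Final answer: 10:55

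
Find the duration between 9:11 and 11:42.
From 9:11 to 11:42:
(11 x 60 + 42) - (9 x 60 + 11) = 702 - 551 = 151 minutes
= 2 hours and 31 minutes

Final answer: 2 hours and 31 minutes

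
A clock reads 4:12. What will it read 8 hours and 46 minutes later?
Starting time: 4:12
Adding 46 minutes to 12 minutes: 12 + 46 = 58 minutes
Adding 8 hours: 4 + 8 = 12
Final time: 12:58

Final answer: 12:58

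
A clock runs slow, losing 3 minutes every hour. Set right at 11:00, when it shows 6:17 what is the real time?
For every 60 true minutes, the faulty clock advances 57 minutes, so 1 faulty-clock minute corresponds to 60/57 true minutes.
From 11:00 to 6:17 on the faulty dial is 437 minutes.
True elapsed: 437 x 60/57 = 460 minutes = 7 hours and 40 minutes.
True time: 11:00 + 7 hours and 40 minutes = 6:40.

Final answer: 6:40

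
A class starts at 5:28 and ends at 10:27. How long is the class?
From 5:28 to 10:27:
(10 x 60 + 27) - (5 x 60 + 28) = 627 - 328 = 299 minutes
= 4 hours and 59 minutes

Final answer: 4 hours and 59 minutes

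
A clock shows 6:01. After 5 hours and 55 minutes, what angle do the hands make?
First find the time 5 hours and 55 minutes after 6:01.
Total minutes: 6 x 60 + 1 + 5 x 60 + 55 = 716.
716 mod 720 = 716 minutes = 11:56.
Now compute the angle at 11:56:
Hour hand: 11 x 30 + 56 x 0.5 = 358 degrees
Minute hand: 56 x 6 = 336 degrees
Difference: |358 - 336| = 22 degrees
The angle is 22 degrees

Final answer: 22 degrees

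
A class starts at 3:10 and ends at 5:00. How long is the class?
From 3:10 to 5:00:
(5 x 60 + 0) - (3 x 60 + 10) = 300 - 190 = 110 minutes
= 1 hour and 50 minutes

Final answer: 1 hour and 50 minutes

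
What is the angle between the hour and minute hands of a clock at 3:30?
Hour hand position: 3 x 30 + 30 x 0.5 = 105 degrees
Minute hand position: 30 x 6 = 180 degrees
Difference: |105 - 180| = 75 degrees
The angle between the hands is 75 degrees

Final answer: 75 degrees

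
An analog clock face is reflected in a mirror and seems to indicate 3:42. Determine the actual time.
Reflection across the vertical (12-6) axis maps a hand at angle A degrees to (360 - A) degrees, which sends a reading of T minutes past 12:00 to (720 - T) minutes past 12:00.
Mirror reads 3:42 = 222 minutes past 12:00.
Actual time: (720 - 222) mod 720 = 498 minutes = 8:18.

Final answer: 8:18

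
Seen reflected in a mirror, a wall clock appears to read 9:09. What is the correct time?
Reflection across the vertical (12-6) axis maps a hand at angle A degrees to (360 - A) degrees, which sends a reading of T minutes past 12:00 to (720 - T) minutes past 12:00.
Mirror reads 9:09 = 549 minutes past 12:00.
Actual time: (720 - 549) mod 720 = 171 minutes = 2:51.

Final answer: 2:51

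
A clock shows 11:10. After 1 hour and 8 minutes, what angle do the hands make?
First find the time 1 hour and 8 minutes after 11:10.
Total minutes: 11 x 60 + 10 + 1 x 60 + 8 = 738.
738 mod 720 = 18 minutes = 12:18.
Now compute the angle at 12:18:
Hour hand: 0 x 30 + 18 x 0.5 = 9 degrees
Minute hand: 18 x 6 = 108 degrees
Difference: |9 - 108| = 99 degrees
The angle is 99 degrees

Final answer: 99 degrees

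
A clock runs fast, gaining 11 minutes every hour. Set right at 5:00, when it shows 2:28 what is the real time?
For every 60 true minutes, the faulty clock advances 71 minutes, so 1 faulty-clock minute corresponds to 60/71 true minutes.
From 5:00 to 2:28 on the faulty dial is 568 minutes.
True elapsed: 568 x 60/71 = 480 minutes = 8 hours.
True time: 5:00 + 8 hours = 1:00.

Final answer: 1:00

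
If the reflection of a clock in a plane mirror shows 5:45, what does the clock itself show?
Reflection across the vertical (12-6) axis maps a hand at angle A degrees to (360 - A) degrees, which sends a reading of T minutes past 12:00 to (720 - T) minutes past 12:00.
Mirror reads 5:45 = 345 minutes past 12:00.
Actual time: (720 - 345) mod 720 = 375 minutes = 6:15.

Final answer: 6:15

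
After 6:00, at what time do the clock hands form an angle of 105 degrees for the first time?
At t minutes past 6:00, the hour hand is at 30 x 6 + 0.5t degrees and the minute hand is at 6t degrees.
The smaller angle between them is 105 degrees when |30H - 5.5t| = 105 or |30H - 5.5t| = 255.
With H = 6, solve 30 x 6 - 5.5t = +/- target for each target:
  t = (30 x 6 - 105) / 5.5 = 13.64
  t = (30 x 6 + 105) / 5.5 = 51.82
  t = (30 x 6 - 255) / 5.5 = -13.64 (outside (0, 60))
  t = (30 x 6 + 255) / 5.5 = 79.09 (outside (0, 60))
Valid solutions in (0, 60): {13.64, 51.82} minutes.
The first occurrence is t = 13.64 minutes.
The hands form a 105-degree angle at 13.64 minutes past 6:00.

Final answer: 13.64 minutes past 6:00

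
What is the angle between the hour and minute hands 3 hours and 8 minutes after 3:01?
First find the time 3 hours and 8 minutes after 3:01.
Total minutes: 3 x 60 + 1 + 3 x 60 + 8 = 369.
369 mod 720 = 369 minutes = 6:09.
Now compute the angle at 6:09:
Hour hand: 6 x 30 + 9 x 0.5 = 184.5 degrees
Minute hand: 9 x 6 = 54 degrees
Difference: |184.5 - 54| = 130.5 degrees
The angle is 130.5 degrees

Final answer: 130.5 degrees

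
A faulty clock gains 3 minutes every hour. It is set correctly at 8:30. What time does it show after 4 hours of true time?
For every 60 true minutes, the faulty clock advances 60 + 3 = 63 minutes.
True elapsed: 4 hours = 240 minutes.
Faulty clock advances: 240 x 63/60 = 252 minutes (drift: 12 minutes ahead).
Shown time: 8:30 + 252 minutes = 12:42.

Final answer: 12:42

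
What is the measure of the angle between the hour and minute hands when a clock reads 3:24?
Hour hand position: 3 x 30 + 24 x 0.5 = 102 degrees
Minute hand position: 24 x 6 = 144 degrees
Difference: |102 - 144| = 42 degrees
The angle between the hands is 42 degrees

Final answer: 42 degrees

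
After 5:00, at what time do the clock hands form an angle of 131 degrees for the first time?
At t minutes past 5:00, the hour hand is at 30 x 5 + 0.5t degrees and the minute hand is at 6t degrees.
The smaller angle between them is 131 degrees when |30H - 5.5t| = 131 or |30H - 5.5t| = 229.
With H = 5, solve 30 x 5 - 5.5t = +/- target for each target:
  t = (30 x 5 - 131) / 5.5 = 3.45
  t = (30 x 5 + 131) / 5.5 = 51.09
  t = (30 x 5 - 229) / 5.5 = -14.36 (outside (0, 60))
  t = (30 x 5 + 229) / 5.5 = 68.91 (outside (0, 60))
Valid solutions in (0, 60): {3.45, 51.09} minutes.
The first occurrence is t = 3.45 minutes.
The hands form a 131-degree angle at 3.45 minutes past 5:00.

Final answer: 3.45 minutes past 5:00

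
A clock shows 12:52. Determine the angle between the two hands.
Hour hand position: 0 x 30 + 52 x 0.5 = 26 degrees
Minute hand position: 52 x 6 = 312 degrees
Difference: |26 - 312| = 286 degrees
Since 286 > 180, the smaller angle is 360 - 286 = 74 degrees

Final answer: 74 degrees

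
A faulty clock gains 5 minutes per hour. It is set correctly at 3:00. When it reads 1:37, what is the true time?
For every 60 true minutes, the faulty clock advances 65 minutes, so 1 faulty-clock minute corresponds to 60/65 true minutes.
From 3:00 to 1:37 on the faulty dial is 637 minutes.
True elapsed: 637 x 60/65 = 588 minutes = 9 hours and 48 minutes.
True time: 3:00 + 9 hours and 48 minutes = 12:48.

Final answer: 12:48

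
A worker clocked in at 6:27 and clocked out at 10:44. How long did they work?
From 6:27 to 10:44:
(10 x 60 + 44) - (6 x 60 + 27) = 644 - 387 = 257 minutes
= 4 hours and 17 minutes

Final answer: 4 hours and 17 minutes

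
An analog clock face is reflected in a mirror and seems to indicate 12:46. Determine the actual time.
Reflection across the vertical (12-6) axis maps a hand at angle A degrees to (360 - A) degrees, which sends a reading of T minutes past 12:00 to (720 - T) minutes past 12:00.
Mirror reads 12:46 = 46 minutes past 12:00.
Actual time: (720 - 46) mod 720 = 674 minutes = 11:14.

Final answer: 11:14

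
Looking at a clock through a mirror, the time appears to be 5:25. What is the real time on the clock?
Reflection across the vertical (12-6) axis maps a hand at angle A degrees to (360 - A) degrees, which sends a reading of T minutes past 12:00 to (720 - T) minutes past 12:00.
Mirror reads 5:25 = 325 minutes past 12:00.
Actual time: (720 - 325) mod 720 = 395 minutes = 6:35.

Final answer: 6:35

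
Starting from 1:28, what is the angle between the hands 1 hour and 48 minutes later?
First find the time 1 hour and 48 minutes after 1:28.
Total minutes: 1 x 60 + 28 + 1 x 60 + 48 = 196.
196 mod 720 = 196 minutes = 3:16.
Now compute the angle at 3:16:
Hour hand: 3 x 30 + 16 x 0.5 = 98 degrees
Minute hand: 16 x 6 = 96 degrees
Difference: |98 - 96| = 2 degrees
The angle is 2 degrees

Final answer: 2 degrees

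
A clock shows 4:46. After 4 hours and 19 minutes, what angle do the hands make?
First find the time 4 hours and 19 minutes after 4:46.
Total minutes: 4 x 60 + 46 + 4 x 60 + 19 = 545.
545 mod 720 = 545 minutes = 9:05.
Now compute the angle at 9:05:
Hour hand: 9 x 30 + 5 x 0.5 = 272.5 degrees
Minute hand: 5 x 6 = 30 degrees
Difference: |272.5 - 30| = 242.5 degrees
Smaller angle: 360 - 242.5 = 117.5 degrees

Final answer: 117.5 degrees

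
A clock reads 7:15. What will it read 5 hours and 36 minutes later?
Starting time: 7:15
Adding 36 minutes to 15 minutes: 15 + 36 = 51 minutes
Adding 5 hours: 7 + 5 = 12
Final time: 12:51

Final answer: 12:51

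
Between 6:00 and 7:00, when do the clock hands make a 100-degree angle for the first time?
At t minutes past 6:00, the hour hand is at 30 x 6 + 0.5t degrees and the minute hand is at 6t degrees.
The smaller angle between them is 100 degrees when |30H - 5.5t| = 100 or |30H - 5.5t| = 260.
With H = 6, solve 30 x 6 - 5.5t = +/- target for each target:
  t = (30 x 6 - 100) / 5.5 = 14.55
  t = (30 x 6 + 100) / 5.5 = 50.91
  t = (30 x 6 - 260) / 5.5 = -14.55 (outside (0, 60))
  t = (30 x 6 + 260) / 5.5 = 80 (outside (0, 60))
Valid solutions in (0, 60): {14.55, 50.91} minutes.
The first occurrence is t = 14.55 minutes.
The hands form a 100-degree angle at 14.55 minutes past 6:00.

Final answer: 14.55 minutes past 6:00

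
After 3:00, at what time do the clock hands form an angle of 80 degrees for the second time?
At t minutes past 3:00, the hour hand is at 30 x 3 + 0.5t degrees and the minute hand is at 6t degrees.
The smaller angle between them is 80 degrees when |30H - 5.5t| = 80 or |30H - 5.5t| = 280.
With H = 3, solve 30 x 3 - 5.5t = +/- target for each target:
  t = (30 x 3 - 80) / 5.5 = 1.82
  t = (30 x 3 + 80) / 5.5 = 30.91
  t = (30 x 3 - 280) / 5.5 = -34.55 (outside (0, 60))
  t = (30 x 3 + 280) / 5.5 = 67.27 (outside (0, 60))
Valid solutions in (0, 60): {1.82, 30.91} minutes.
The second occurrence is t = 30.91 minutes.
The hands form a 80-degree angle at 30.91 minutes past 3:00.

Final answer: 30.91 minutes past 3:00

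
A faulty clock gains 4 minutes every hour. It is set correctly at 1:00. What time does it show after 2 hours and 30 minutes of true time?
For every 60 true minutes, the faulty clock advances 60 + 4 = 64 minutes.
True elapsed: 2 hours and 30 minutes = 150 minutes.
Faulty clock advances: 150 x 64/60 = 160 minutes (drift: 10 minutes ahead).
Shown time: 1:00 + 160 minutes = 3:40.

Final answer: 3:40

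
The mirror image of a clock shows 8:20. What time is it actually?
Reflection across the vertical (12-6) axis maps a hand at angle A degrees to (360 - A) degrees, which sends a reading of T minutes past 12:00 to (720 - T) minutes past 12:00.
Mirror reads 8:20 = 500 minutes past 12:00.
Actual time: (720 - 500) mod 720 = 220 minutes = 3:40.

Final answer: 3:40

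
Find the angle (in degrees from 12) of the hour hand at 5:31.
The hour hand moves 30 degrees per hour and 0.5 degrees per minute.
At 5:31: (5) x 30 + 31 x 0.5 = 150 + 15.5 = 165.5 degrees

Final answer: 165.5 degrees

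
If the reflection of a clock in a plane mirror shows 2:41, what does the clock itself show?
Reflection across the vertical (12-6) axis maps a hand at angle A degrees to (360 - A) degrees, which sends a reading of T minutes past 12:00 to (720 - T) minutes past 12:00.
Mirror reads 2:41 = 161 minutes past 12:00.
Actual time: (720 - 161) mod 720 = 559 minutes = 9:19.

Final answer: 9:19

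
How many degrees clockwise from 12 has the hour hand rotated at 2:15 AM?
The hour hand moves 30 degrees per hour and 0.5 degrees per minute.
At 2:15: (2) x 30 + 15 x 0.5 = 60 + 7.5 = 67.5 degrees

Final answer: 67.5 degrees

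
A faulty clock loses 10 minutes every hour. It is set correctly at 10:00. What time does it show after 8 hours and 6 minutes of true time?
For every 60 true minutes, the faulty clock advances 60 - 10 = 50 minutes.
True elapsed: 8 hours and 6 minutes = 486 minutes.
Faulty clock advances: 486 x 50/60 = 405 minutes (drift: 81 minutes behind).
Shown time: 10:00 + 405 minutes = 4:45.

Final answer: 4:45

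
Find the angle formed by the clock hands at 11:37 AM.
Hour hand position: 11 x 30 + 37 x 0.5 = 348.5 degrees
Minute hand position: 37 x 6 = 222 degrees
Difference: |348.5 - 222| = 126.5 degrees
The angle between the hands is 126.5 degrees

Final answer: 126.5 degrees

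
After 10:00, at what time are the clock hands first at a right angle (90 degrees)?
At t minutes past 10:00, the hour hand is at 30 x 10 + 0.5t degrees and the minute hand is at 6t degrees.
The smaller angle between them is 90 degrees when |30H - 5.5t| = 90 or |30H - 5.5t| = 270.
With H = 10, solve 30 x 10 - 5.5t = +/- target for each target:
  t = (30 x 10 - 90) / 5.5 = 38.18
  t = (30 x 10 + 90) / 5.5 = 70.91 (outside (0, 60))
  t = (30 x 10 - 270) / 5.5 = 5.45
  t = (30 x 10 + 270) / 5.5 = 103.64 (outside (0, 60))
Valid solutions in (0, 60): {5.45, 38.18} minutes.
First occurrence: t = 5.45 minutes.
The hands are at right angles at 5.45 minutes past 10:00.

Final answer: 5.45 minutes past 10:00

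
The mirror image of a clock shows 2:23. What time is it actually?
Reflection across the vertical (12-6) axis maps a hand at angle A degrees to (360 - A) degrees, which sends a reading of T minutes past 12:00 to (720 - T) minutes past 12:00.
Mirror reads 2:23 = 143 minutes past 12:00.
Actual time: (720 - 143) mod 720 = 577 minutes = 9:37.

Final answer: 9:37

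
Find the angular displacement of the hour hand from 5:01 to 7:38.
The hour hand moves 0.5 degrees per minute.
Time elapsed: 7:38 - 5:01 = 157 minutes
Angular displacement: 157 x 0.5 = 78.5 degrees

Final answer: 78.5 degrees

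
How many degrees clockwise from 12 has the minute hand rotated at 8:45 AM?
The minute hand moves 6 degrees per minute.
At 8:45: 45 x 6 = 270 degrees

Final answer: 270 degrees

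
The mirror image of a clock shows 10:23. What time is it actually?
Reflection across the vertical (12-6) axis maps a hand at angle A degrees to (360 - A) degrees, which sends a reading of T minutes past 12:00 to (720 - T) minutes past 12:00.
Mirror reads 10:23 = 623 minutes past 12:00.
Actual time: (720 - 623) mod 720 = 97 minutes = 1:37.

Final answer: 1:37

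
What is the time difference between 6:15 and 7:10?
From 6:15 to 7:10:
(7 x 60 + 10) - (6 x 60 + 15) = 430 - 375 = 55 minutes
= 55 minutes

Final answer: 55 minutes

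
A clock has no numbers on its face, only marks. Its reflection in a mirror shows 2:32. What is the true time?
Reflection across the vertical (12-6) axis maps a hand at angle A degrees to (360 - A) degrees, which sends a reading of T minutes past 12:00 to (720 - T) minutes past 12:00.
Mirror reads 2:32 = 152 minutes past 12:00.
Actual time: (720 - 152) mod 720 = 568 minutes = 9:28.

Final answer: 9:28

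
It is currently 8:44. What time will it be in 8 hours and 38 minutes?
Starting time: 8:44
Adding 38 minutes to 44 minutes: 44 + 38 = 82 minutes = 1 hour and 22 minutes
Adding 8 hours: 8 + 8 + 1 (carry) = 17 - 12 = 5
Final time: 5:22

Final answer: 5:22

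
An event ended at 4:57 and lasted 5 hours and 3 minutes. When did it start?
Starting time: 4:57 = 297 total minutes past 12:00
Subtracting: 5 hours and 3 minutes = 303 minutes
297 - 303 = -6 (negative, add 12 hours = 720) = 714 minutes
= 11 hours and 54 minutes past 12:00 = 11:54

Final answer: 11:54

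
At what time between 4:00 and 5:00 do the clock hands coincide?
The minute hand gains 5.5 degrees per minute on the hour hand.
At 4:00, the hour hand is at 120 degrees and the minute hand is at 0 degrees.
The gap is 120 degrees. Time to close: 120/5.5 = 60 x 4/11 = 21.82 minutes.
The hands overlap at 21.82 minutes past 4:00.

Final answer: 21.82 minutes past 4:00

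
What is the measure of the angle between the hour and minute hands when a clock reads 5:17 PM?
Hour hand position: 5 x 30 + 17 x 0.5 = 158.5 degrees
Minute hand position: 17 x 6 = 102 degrees
Difference: |158.5 - 102| = 56.5 degrees
The angle between the hands is 56.5 degrees

Final answer: 56.5 degrees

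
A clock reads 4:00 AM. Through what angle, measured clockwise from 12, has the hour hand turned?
The hour hand moves 30 degrees per hour and 0.5 degrees per minute.
At 4:00: (4) x 30 + 0 x 0.5 = 120 + 0 = 120 degrees

Final answer: 120 degrees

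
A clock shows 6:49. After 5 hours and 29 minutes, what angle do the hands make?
First find the time 5 hours and 29 minutes after 6:49.
Total minutes: 6 x 60 + 49 + 5 x 60 + 29 = 738.
738 mod 720 = 18 minutes = 12:18.
Now compute the angle at 12:18:
Hour hand: 0 x 30 + 18 x 0.5 = 9 degrees
Minute hand: 18 x 6 = 108 degrees
Difference: |9 - 108| = 99 degrees
The angle is 99 degrees

Final answer: 99 degrees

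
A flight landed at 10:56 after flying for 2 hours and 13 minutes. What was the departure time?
Starting time: 10:56 = 656 total minutes past 12:00
Subtracting: 2 hours and 13 minutes = 133 minutes
656 - 133 = 523 minutes
= 8 hours and 43 minutes past 12:00 = 8:43

Final answer: 8:43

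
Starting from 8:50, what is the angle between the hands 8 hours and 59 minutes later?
First find the time 8 hours and 59 minutes after 8:50.
Total minutes: 8 x 60 + 50 + 8 x 60 + 59 = 1069.
1069 mod 720 = 349 minutes = 5:49.
Now compute the angle at 5:49:
Hour hand: 5 x 30 + 49 x 0.5 = 174.5 degrees
Minute hand: 49 x 6 = 294 degrees
Difference: |174.5 - 294| = 119.5 degrees
The angle is 119.5 degrees

Final answer: 119.5 degrees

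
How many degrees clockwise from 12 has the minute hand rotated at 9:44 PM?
The minute hand moves 6 degrees per minute.
At 9:44: 44 x 6 = 264 degrees

Final answer: 264 degrees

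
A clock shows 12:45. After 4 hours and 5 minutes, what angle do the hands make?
First find the time 4 hours and 5 minutes after 12:45.
Total minutes: 12 x 60 + 45 + 4 x 60 + 5 = 1010.
1010 mod 720 = 290 minutes = 4:50.
Now compute the angle at 4:50:
Hour hand: 4 x 30 + 50 x 0.5 = 145 degrees
Minute hand: 50 x 6 = 300 degrees
Difference: |145 - 300| = 155 degrees
The angle is 155 degrees

Final answer: 155 degrees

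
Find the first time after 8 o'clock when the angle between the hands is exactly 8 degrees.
At t minutes past 8:00, the hour hand is at 30 x 8 + 0.5t degrees and the minute hand is at 6t degrees.
The smaller angle between them is 8 degrees when |30H - 5.5t| = 8 or |30H - 5.5t| = 352.
With H = 8, solve 30 x 8 - 5.5t = +/- target for each target:
  t = (30 x 8 - 8) / 5.5 = 42.18
  t = (30 x 8 + 8) / 5.5 = 45.09
  t = (30 x 8 - 352) / 5.5 = -20.36 (outside (0, 60))
  t = (30 x 8 + 352) / 5.5 = 107.64 (outside (0, 60))
Valid solutions in (0, 60): {42.18, 45.09} minutes.
The first occurrence is t = 42.18 minutes.
The hands form a 8-degree angle at 42.18 minutes past 8:00.

Final answer: 42.18 minutes past 8:00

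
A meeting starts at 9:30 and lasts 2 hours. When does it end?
Starting time: 9:30
Adding 0 minutes to 30 minutes: 30 + 0 = 30 minutes
Adding 2 hours: 9 + 2 = 11
Final time: 11:30

Final answer: 11:30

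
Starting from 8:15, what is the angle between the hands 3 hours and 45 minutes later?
First find the time 3 hours and 45 minutes after 8:15.
Total minutes: 8 x 60 + 15 + 3 x 60 + 45 = 720.
720 mod 720 = 0 minutes = 12:00.
Now compute the angle at 12:00:
Hour hand: 0 x 30 + 0 x 0.5 = 0 degrees
Minute hand: 0 x 6 = 0 degrees
Difference: |0 - 0| = 0 degrees
The angle is 0 degrees

Final answer: 0 degrees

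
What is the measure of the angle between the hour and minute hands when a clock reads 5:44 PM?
Hour hand position: 5 x 30 + 44 x 0.5 = 172 degrees
Minute hand position: 44 x 6 = 264 degrees
Difference: |172 - 264| = 92 degrees
The angle between the hands is 92 degrees

Final answer: 92 degrees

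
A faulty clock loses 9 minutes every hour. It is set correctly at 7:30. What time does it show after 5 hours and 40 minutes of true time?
For every 60 true minutes, the faulty clock advances 60 - 9 = 51 minutes.
True elapsed: 5 hours and 40 minutes = 340 minutes.
Faulty clock advances: 340 x 51/60 = 289 minutes (drift: 51 minutes behind).
Shown time: 7:30 + 289 minutes = 12:19.

Final answer: 12:19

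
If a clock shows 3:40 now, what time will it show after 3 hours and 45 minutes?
Starting time: 3:40
Adding 45 minutes to 40 minutes: 40 + 45 = 85 minutes = 1 hour and 25 minutes
Adding 3 hours: 3 + 3 + 1 (carry) = 7
Final time: 7:25

Final answer: 7:25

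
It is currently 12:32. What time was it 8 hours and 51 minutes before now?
Starting time: 12:32 = 32 total minutes past 12:00
Subtracting: 8 hours and 51 minutes = 531 minutes
32 - 531 = -499 (negative, add 12 hours = 720) = 221 minutes
= 3 hours and 41 minutes past 12:00 = 3:41

Final answer: 3:41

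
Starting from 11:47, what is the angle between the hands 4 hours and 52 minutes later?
First find the time 4 hours and 52 minutes after 11:47.
Total minutes: 11 x 60 + 47 + 4 x 60 + 52 = 999.
999 mod 720 = 279 minutes = 4:39.
Now compute the angle at 4:39:
Hour hand: 4 x 30 + 39 x 0.5 = 139.5 degrees
Minute hand: 39 x 6 = 234 degrees
Difference: |139.5 - 234| = 94.5 degrees
The angle is 94.5 degrees

Final answer: 94.5 degrees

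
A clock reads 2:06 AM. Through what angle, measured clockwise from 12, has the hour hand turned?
The hour hand moves 30 degrees per hour and 0.5 degrees per minute.
At 2:06: (2) x 30 + 6 x 0.5 = 60 + 3 = 63 degrees

Final answer: 63 degrees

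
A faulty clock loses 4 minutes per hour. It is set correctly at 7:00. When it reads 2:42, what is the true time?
For every 60 true minutes, the faulty clock advances 56 minutes, so 1 faulty-clock minute corresponds to 60/56 true minutes.
From 7:00 to 2:42 on the faulty dial is 462 minutes.
True elapsed: 462 x 60/56 = 495 minutes = 8 hours and 15 minutes.
True time: 7:00 + 8 hours and 15 minutes = 3:15.

Final answer: 3:15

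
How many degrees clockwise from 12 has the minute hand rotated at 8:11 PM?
The minute hand moves 6 degrees per minute.
At 8:11: 11 x 6 = 66 degrees

Final answer: 66 degrees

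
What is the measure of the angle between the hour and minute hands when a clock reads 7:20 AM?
Hour hand position: 7 x 30 + 20 x 0.5 = 220 degrees
Minute hand position: 20 x 6 = 120 degrees
Difference: |220 - 120| = 100 degrees
The angle between the hands is 100 degrees

Final answer: 100 degrees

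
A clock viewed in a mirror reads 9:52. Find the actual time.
Reflection across the vertical (12-6) axis maps a hand at angle A degrees to (360 - A) degrees, which sends a reading of T minutes past 12:00 to (720 - T) minutes past 12:00.
Mirror reads 9:52 = 592 minutes past 12:00.
Actual time: (720 - 592) mod 720 = 128 minutes = 2:08.

Final answer: 2:08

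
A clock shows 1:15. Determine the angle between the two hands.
Hour hand position: 1 x 30 + 15 x 0.5 = 37.5 degrees
Minute hand position: 15 x 6 = 90 degrees
Difference: |37.5 - 90| = 52.5 degrees
The angle between the hands is 52.5 degrees

Final answer: 52.5 degrees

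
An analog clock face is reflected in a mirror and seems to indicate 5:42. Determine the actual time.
Reflection across the vertical (12-6) axis maps a hand at angle A degrees to (360 - A) degrees, which sends a reading of T minutes past 12:00 to (720 - T) minutes past 12:00.
Mirror reads 5:42 = 342 minutes past 12:00.
Actual time: (720 - 342) mod 720 = 378 minutes = 6:18.

Final answer: 6:18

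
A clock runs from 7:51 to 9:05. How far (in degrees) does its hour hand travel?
The hour hand moves 0.5 degrees per minute.
Time elapsed: 9:05 - 7:51 = 74 minutes
Angular displacement: 74 x 0.5 = 37 degrees

Final answer: 37 degrees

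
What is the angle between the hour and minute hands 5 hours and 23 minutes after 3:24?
First find the time 5 hours and 23 minutes after 3:24.
Total minutes: 3 x 60 + 24 + 5 x 60 + 23 = 527.
527 mod 720 = 527 minutes = 8:47.
Now compute the angle at 8:47:
Hour hand: 8 x 30 + 47 x 0.5 = 263.5 degrees
Minute hand: 47 x 6 = 282 degrees
Difference: |263.5 - 282| = 18.5 degrees
The angle is 18.5 degrees

Final answer: 18.5 degrees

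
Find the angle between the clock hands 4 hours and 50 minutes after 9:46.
First find the time 4 hours and 50 minutes after 9:46.
Total minutes: 9 x 60 + 46 + 4 x 60 + 50 = 876.
876 mod 720 = 156 minutes = 2:36.
Now compute the angle at 2:36:
Hour hand: 2 x 30 + 36 x 0.5 = 78 degrees
Minute hand: 36 x 6 = 216 degrees
Difference: |78 - 216| = 138 degrees
The angle is 138 degrees

Final answer: 138 degrees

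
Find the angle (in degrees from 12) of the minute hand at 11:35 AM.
The minute hand moves 6 degrees per minute.
At 11:35: 35 x 6 = 210 degrees

Final answer: 210 degrees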